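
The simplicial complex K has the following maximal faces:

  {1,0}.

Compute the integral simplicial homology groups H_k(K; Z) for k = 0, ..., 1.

H_0 ≅ Z,  H_1 = 0.

Take the total order 0 < 1 on the vertex set. Then K (dimension 1) consists of the simplices:

  0-simplices (2): [0], [1]
  1-simplices (1): [0,1]

giving chain groups C_0 ≅ Z^2, C_1 ≅ Z^1.

∂_1: C_1 → C_0 is given by ∂[p,q] = [q] − [p].
As a 2×1 matrix over Z this has rank 1, with invariant factors (1).

Now H_k = ker ∂_k / im ∂_{k+1}, so:

  H_0: rank C_0 − rank ∂_1 = 2 − 1 = 1, and the invariant factors of ∂_1 are all 1, so H_0 = Z.
  H_1: rank ker ∂_1 − rank ∂_2 = (1 − 1) − 0 = 0, and there is no ∂_2, so H_1 = 0.

(K is a triangulation of the 1-simplex.)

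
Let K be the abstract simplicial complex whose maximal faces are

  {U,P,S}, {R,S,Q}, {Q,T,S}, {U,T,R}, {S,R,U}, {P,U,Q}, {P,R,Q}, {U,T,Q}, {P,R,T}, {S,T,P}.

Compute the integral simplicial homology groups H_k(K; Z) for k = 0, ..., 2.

H_0 ≅ Z,  H_1 ≅ Z/2,  H_2 = 0.

K has 6 vertices, 15 edges, 10 triangles.
rank ∂_0 = 0, rank ∂_1 = 5 ⇒ b_0 = 6 − 0 − 5 = 1; all invariant factors of ∂_1 are 1 so no torsion. So H_0 ≅ Z.
rank ∂_1 = 5, rank ∂_2 = 10 ⇒ b_1 = 15 − 5 − 10 = 0; ∂_2 has invariant factor(s) [2] giving torsion. So H_1 ≅ Z/2.
rank ∂_2 = 10, rank ∂_3 = 0 ⇒ b_2 = 10 − 10 − 0 = 0. So H_2 ≅ 0.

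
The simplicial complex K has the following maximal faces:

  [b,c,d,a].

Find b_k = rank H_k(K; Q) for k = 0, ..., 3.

K has 4 vertices, 6 edges, 4 triangles, 1 3-simplex.
rank ∂_0 = 0, rank ∂_1 = 3 ⇒ b_0 = 4 − 0 − 3 = 1; all invariant factors of ∂_1 are 1 so no torsion. So H_0 ≅ Z.
rank ∂_1 = 3, rank ∂_2 = 3 ⇒ b_1 = 6 − 3 − 3 = 0; all invariant factors of ∂_2 are 1 so no torsion. So H_1 ≅ 0.
rank ∂_2 = 3, rank ∂_3 = 1 ⇒ b_2 = 4 − 3 − 1 = 0; all invariant factors of ∂_3 are 1 so no torsion. So H_2 ≅ 0.
rank ∂_3 = 1, rank ∂_4 = 0 ⇒ b_3 = 1 − 1 − 0 = 0. So H_3 ≅ 0.

b_0 = 1, b_1 = 0, b_2 = 0, b_3 = 0.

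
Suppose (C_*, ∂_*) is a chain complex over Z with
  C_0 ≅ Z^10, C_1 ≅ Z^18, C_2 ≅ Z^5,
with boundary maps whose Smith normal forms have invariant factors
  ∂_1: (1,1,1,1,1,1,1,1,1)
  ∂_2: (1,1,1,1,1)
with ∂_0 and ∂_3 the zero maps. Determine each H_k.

H_0: b_0 = 10 − 0 − 9 = 1; torsion from ∂_1 factors > 1: none. So H_0 = Z.
H_1: b_1 = 18 − 9 − 5 = 4; torsion from ∂_2 factors > 1: none. So H_1 = Z^4.
H_2: b_2 = 5 − 5 − 0 = 0; torsion from ∂_3 factors > 1: none. So H_2 = 0.

H_0 = Z,  H_1 = Z^4,  H_2 = 0.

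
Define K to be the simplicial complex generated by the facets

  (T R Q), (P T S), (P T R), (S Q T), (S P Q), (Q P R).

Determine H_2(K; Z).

We work with the vertex ordering P < Q < R < S < T. The simplices of K, each written with vertices in increasing order, are:

  0-simplices (5): P, Q, R, S, T
  1-simplices (9): PQ, PR, PS, PT, QR, QS, QT, RT, ST
  2-simplices (6): PQR, PQS, PRT, PST, QRT, QST

giving chain groups C_0 ≅ Z^5, C_1 ≅ Z^9, C_2 ≅ Z^6.

∂_1: C_1 → C_0 maps an edge to its endpoints' difference, ∂[p,q] = q − p.
The 5×9 boundary matrix has rank 4 and Smith normal form diag(1,1,1,1).

∂_2: C_2 → C_1 sends each 2-simplex [p,q,r] to [q,r] − [p,r] + [p,q]. For instance
  ∂PST = ST − PT + PS,
  ∂PRT = RT − PT + PR.
As a 9×6 matrix over Z this has rank 5, with invariant factors (1,1,1,1,1).

Reading off H_k = ker ∂_k / im ∂_{k+1}:

  H_2: rank ker ∂_2 − rank ∂_3 = (6 − 5) − 0 = 1, and there is no ∂_3, so H_2 ≅ Z.

H_2 ≅ Z.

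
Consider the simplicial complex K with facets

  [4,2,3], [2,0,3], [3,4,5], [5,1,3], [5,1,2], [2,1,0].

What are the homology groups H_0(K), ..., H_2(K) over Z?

H_0 = Z,  H_1 = Z,  H_2 = 0.

Order the vertices as 0 < 1 < 2 < 3 < 4 < 5. Listing each simplex with vertices in this order, K has dimension 2 with simplices:

  0-simplices (6): [0], [1], [2], [3], [4], [5]
  1-simplices (12): [0,1], [0,2], [0,3], [1,2], [1,3], [1,5], [2,3], [2,4], [2,5], [3,4], [3,5], [4,5]
  2-simplices (6): [0,1,2], [0,2,3], [1,2,5], [1,3,5], [2,3,4], [3,4,5]

Hence C_0 ≅ Z^6, C_1 ≅ Z^12, C_2 ≅ Z^6.

Boundary ∂_1: C_1 → C_0 maps an edge to its endpoints' difference, ∂[p,q] = q − p. For instance
  ∂[0,3] = [3] − [0].
The resulting 6×12 matrix has rank 5, and its Smith normal form has invariant factors (1,1,1,1,1).

Boundary ∂_2: C_2 → C_1 sends each 2-simplex [p,q,r] to [q,r] − [p,r] + [p,q]. For instance
  ∂[1,2,5] = [2,5] − [1,5] + [1,2],
  ∂[0,2,3] = [2,3] − [0,3] + [0,2].
The resulting 12×6 matrix has rank 6, and its Smith normal form has invariant factors (1,1,1,1,1,1).

From H_k ≅ ker(∂_k) / im(∂_{k+1}) we obtain:

  H_0: rank C_0 − rank ∂_1 = 6 − 5 = 1, and the invariant factors of ∂_1 are all 1, so H_0 ≅ Z.
  H_1: rank ker ∂_1 − rank ∂_2 = (12 − 5) − 6 = 1, and the invariant factors of ∂_2 are all 1, so H_1 ≅ Z.
  H_2: rank ker ∂_2 − rank ∂_3 = (6 − 6) − 0 = 0, and there is no ∂_3, so H_2 ≅ 0.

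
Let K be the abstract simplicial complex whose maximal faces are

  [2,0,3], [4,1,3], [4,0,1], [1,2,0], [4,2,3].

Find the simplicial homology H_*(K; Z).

H_0 = Z,  H_1 = Z,  H_2 = 0.

Order the vertices as 0 < 1 < 2 < 3 < 4. Listing each simplex with vertices in this order, K has dimension 2 with simplices:

  0-simplices (5): [0], [1], [2], [3], [4]
  1-simplices (10): [0,1], [0,2], [0,3], [0,4], [1,2], [1,3], [1,4], [2,3], [2,4], [3,4]
  2-simplices (5): [0,1,2], [0,1,4], [0,2,3], [1,3,4], [2,3,4]

Hence C_0 ≅ Z^5, C_1 ≅ Z^10, C_2 ≅ Z^5.

∂_1: C_1 → C_0 sends each edge [p,q] (with p < q) to q − p.
The resulting 5×10 matrix has rank 4, and its Smith normal form has invariant factors (1,1,1,1).

The boundary map ∂_2: C_2 → C_1 acts by ∂[p,q,r] = [q,r] − [p,r] + [p,q]. For instance
  ∂[0,1,4] = [1,4] − [0,4] + [0,1],
  ∂[0,1,2] = [1,2] − [0,2] + [0,1].
This gives a 10×5 integer matrix of rank 5; reducing to Smith normal form yields diagonal entries (1,1,1,1,1).

Now H_k = ker ∂_k / im ∂_{k+1}, so:

  H_0: rank C_0 − rank ∂_1 = 5 − 4 = 1, and the invariant factors of ∂_1 are all 1, so H_0 ≅ Z.
  H_1: rank ker ∂_1 − rank ∂_2 = (10 − 4) − 5 = 1, and the invariant factors of ∂_2 are all 1, so H_1 ≅ Z.
  H_2: rank ker ∂_2 − rank ∂_3 = (5 − 5) − 0 = 0, and there is no ∂_3, so H_2 ≅ 0.

(K is a triangulation of the Möbius band.)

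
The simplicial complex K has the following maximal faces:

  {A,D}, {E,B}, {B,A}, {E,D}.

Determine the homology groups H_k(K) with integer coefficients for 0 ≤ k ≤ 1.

Order the vertices as A < B < D < E. Listing each simplex with vertices in this order, K has dimension 1 with simplices:

  0-simplices (4): A, B, D, E
  1-simplices (4): AB, AD, BE, DE

giving chain groups C_0 ≅ Z^4, C_1 ≅ Z^4.

∂_1: C_1 → C_0 maps an edge to its endpoints' difference, ∂[p,q] = q − p. For instance
  ∂AD = D − A.
As a 4×4 matrix over Z this has rank 3, with invariant factors (1,1,1).

Reading off H_k = ker ∂_k / im ∂_{k+1}:

  H_0: rank C_0 − rank ∂_1 = 4 − 3 = 1, and the invariant factors of ∂_1 are all 1, so H_0 = Z.
  H_1: rank ker ∂_1 − rank ∂_2 = (4 − 3) − 0 = 1, and there is no ∂_2, so H_1 = Z.

As a check, the Euler characteristic is 4 − 4 = 0, which agrees with 1 − 1 = 0.

H_0 = Z,  H_1 = Z.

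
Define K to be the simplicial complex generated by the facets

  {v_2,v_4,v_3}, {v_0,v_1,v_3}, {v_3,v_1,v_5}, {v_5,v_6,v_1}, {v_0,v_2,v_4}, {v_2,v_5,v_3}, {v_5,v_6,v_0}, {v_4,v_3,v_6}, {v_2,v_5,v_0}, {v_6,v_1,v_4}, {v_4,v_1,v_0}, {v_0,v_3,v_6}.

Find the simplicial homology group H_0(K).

Take the total order v_0 < v_1 < v_2 < v_3 < v_4 < v_5 < v_6 on the vertex set. Then K (dimension 2) consists of the simplices:

  0-simplices (7): [v_0], [v_1], [v_2], [v_3], [v_4], [v_5], [v_6]
  1-simplices (18): (18 of them)
  2-simplices (12): (12 of them)

giving chain groups C_0 ≅ Z^7, C_1 ≅ Z^18, C_2 ≅ Z^12.

The boundary map ∂_1: C_1 → C_0 maps an edge to its endpoints' difference, ∂[p,q] = q − p.
The 7×18 boundary matrix has rank 6 and Smith normal form diag(1,1,1,1,1,1).

The boundary map ∂_2: C_2 → C_1 maps a triangle to the signed sum of its edges. For instance
  ∂[v_1,v_3,v_5] = [v_3,v_5] − [v_1,v_5] + [v_1,v_3],
  ∂[v_3,v_4,v_6] = [v_4,v_6] − [v_3,v_6] + [v_3,v_4].
The resulting 18×12 matrix has rank 12, and its Smith normal form has invariant factors (1,1,1,1,1,1,1,1,1,1,1,2).

Now H_k = ker ∂_k / im ∂_{k+1}, so:

  H_0: rank C_0 − rank ∂_1 = 7 − 6 = 1, and the invariant factors of ∂_1 are all 1, so H_0 ≅ Z.

H_0 = Z.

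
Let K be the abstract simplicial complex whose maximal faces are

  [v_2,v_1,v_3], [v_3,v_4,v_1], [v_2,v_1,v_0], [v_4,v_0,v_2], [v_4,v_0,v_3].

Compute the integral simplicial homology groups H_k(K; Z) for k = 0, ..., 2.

Order the vertices as v_0 < v_1 < v_2 < v_3 < v_4. Listing each simplex with vertices in this order, K has dimension 2 with simplices:

  0-simplices (5): [v_0], [v_1], [v_2], [v_3], [v_4]
  1-simplices (10): [v_0,v_1], [v_0,v_2], [v_0,v_3], [v_0,v_4], [v_1,v_2], [v_1,v_3], [v_1,v_4], [v_2,v_3], [v_2,v_4], [v_3,v_4]
  2-simplices (5): [v_0,v_1,v_2], [v_0,v_2,v_4], [v_0,v_3,v_4], [v_1,v_2,v_3], [v_1,v_3,v_4]

so the chain groups are C_0 ≅ Z^5, C_1 ≅ Z^10, C_2 ≅ Z^5.

∂_1: C_1 → C_0 is given by ∂[p,q] = [q] − [p]. For instance
  ∂[v_1,v_3] = [v_3] − [v_1].
This gives a 5×10 integer matrix of rank 4; reducing to Smith normal form yields diagonal entries (1,1,1,1).

Boundary ∂_2: C_2 → C_1 maps a triangle to the signed sum of its edges. For instance
  ∂[v_0,v_1,v_2] = [v_1,v_2] − [v_0,v_2] + [v_0,v_1],
  ∂[v_0,v_2,v_4] = [v_2,v_4] − [v_0,v_4] + [v_0,v_2].
This gives a 10×5 integer matrix of rank 5; reducing to Smith normal form yields diagonal entries (1,1,1,1,1).

Now H_k = ker ∂_k / im ∂_{k+1}, so:

  H_0: rank C_0 − rank ∂_1 = 5 − 4 = 1, and the invariant factors of ∂_1 are all 1, so H_0 = Z.
  H_1: rank ker ∂_1 − rank ∂_2 = (10 − 4) − 5 = 1, and the invariant factors of ∂_2 are all 1, so H_1 = Z.
  H_2: rank ker ∂_2 − rank ∂_3 = (5 − 5) − 0 = 0, and there is no ∂_3, so H_2 = 0.

(K is a triangulation of the Möbius band.)

H_0 ≅ Z,  H_1 ≅ Z,  H_2 = 0.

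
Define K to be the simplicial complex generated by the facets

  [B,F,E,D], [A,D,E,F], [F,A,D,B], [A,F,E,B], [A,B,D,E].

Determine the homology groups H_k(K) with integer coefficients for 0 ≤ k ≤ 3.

Take the total order A < B < D < E < F on the vertex set. Then K (dimension 3) consists of the simplices:

  0-simplices (5): A, B, D, E, F
  1-simplices (10): AB, AD, AE, AF, BD, BE, BF, DE, DF, EF
  2-simplices (10): ABD, ABE, ABF, ADE, ADF, AEF, BDE, BDF, BEF, DEF
  3-simplices (5): ABDE, ABDF, ABEF, ADEF, BDEF

Hence C_0 ≅ Z^5, C_1 ≅ Z^10, C_2 ≅ Z^10, C_3 ≅ Z^5.

Boundary ∂_1: C_1 → C_0 sends each edge [p,q] (with p < q) to q − p. For instance
  ∂AE = E − A.
The resulting 5×10 matrix has rank 4, and its Smith normal form has invariant factors (1,1,1,1).

∂_2: C_2 → C_1 sends each 2-simplex [p,q,r] to [q,r] − [p,r] + [p,q]. For instance
  ∂BDF = DF − BF + BD,
  ∂ABD = BD − AD + AB.
As a 10×10 matrix over Z this has rank 6, with invariant factors (1,1,1,1,1,1).

The boundary map ∂_3: C_3 → C_2 sends each 3-simplex σ to the alternating sum Σ_i (−1)^i (σ with its i-th vertex removed). For instance
  ∂ABDF = BDF − ADF + ABF − ABD,
  ∂ADEF = DEF − AEF + ADF − ADE.
This gives a 10×5 integer matrix of rank 4; reducing to Smith normal form yields diagonal entries (1,1,1,1).

Reading off H_k = ker ∂_k / im ∂_{k+1}:

  H_0: rank C_0 − rank ∂_1 = 5 − 4 = 1, and the invariant factors of ∂_1 are all 1, so H_0 ≅ Z.
  H_1: rank ker ∂_1 − rank ∂_2 = (10 − 4) − 6 = 0, and the invariant factors of ∂_2 are all 1, so H_1 ≅ 0.
  H_2: rank ker ∂_2 − rank ∂_3 = (10 − 6) − 4 = 0, and the invariant factors of ∂_3 are all 1, so H_2 ≅ 0.
  H_3: rank ker ∂_3 − rank ∂_4 = (5 − 4) − 0 = 1, and there is no ∂_4, so H_3 ≅ Z.

(K is a triangulation of the 3-sphere S^3.)

H_0 ≅ Z,  H_1 = 0,  H_2 = 0,  H_3 ≅ Z.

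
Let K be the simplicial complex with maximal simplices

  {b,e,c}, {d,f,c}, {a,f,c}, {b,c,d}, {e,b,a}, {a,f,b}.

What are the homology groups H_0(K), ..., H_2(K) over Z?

H_0 ≅ Z,  H_1 ≅ Z,  H_2 = 0.

Fix the vertex order a < b < c < d < e < f and write every simplex with vertices in increasing order. Then dim K = 2 and the simplices of K are:

  0-simplices (6): a, b, c, d, e, f
  1-simplices (12): ab, ac, ae, af, bc, bd, be, bf, cd, ce, cf, df
  2-simplices (6): abe, abf, acf, bcd, bce, cdf

giving chain groups C_0 ≅ Z^6, C_1 ≅ Z^12, C_2 ≅ Z^6.

The boundary map ∂_1: C_1 → C_0 is given by ∂[p,q] = [q] − [p].
As a 6×12 matrix over Z this has rank 5, with invariant factors (1,1,1,1,1).

Boundary ∂_2: C_2 → C_1 maps a triangle to the signed sum of its edges. For instance
  ∂abe = be − ae + ab,
  ∂bce = ce − be + bc.
As a 12×6 matrix over Z this has rank 6, with invariant factors (1,1,1,1,1,1).

Computing H_k = (kernel of ∂_k) / (image of ∂_{k+1}):

  H_0: rank C_0 − rank ∂_1 = 6 − 5 = 1, and the invariant factors of ∂_1 are all 1, so H_0 = Z.
  H_1: rank ker ∂_1 − rank ∂_2 = (12 − 5) − 6 = 1, and the invariant factors of ∂_2 are all 1, so H_1 = Z.
  H_2: rank ker ∂_2 − rank ∂_3 = (6 − 6) − 0 = 0, and there is no ∂_3, so H_2 = 0.

As a check, the Euler characteristic is 6 − 12 + 6 = 0, which agrees with 1 − 1 + 0 = 0.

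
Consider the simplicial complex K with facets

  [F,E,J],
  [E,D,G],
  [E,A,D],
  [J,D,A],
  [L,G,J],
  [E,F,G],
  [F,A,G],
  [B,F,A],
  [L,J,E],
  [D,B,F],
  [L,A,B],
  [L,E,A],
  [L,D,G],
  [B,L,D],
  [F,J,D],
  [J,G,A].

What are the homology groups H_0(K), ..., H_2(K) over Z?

Take the total order A < B < D < E < F < G < J < L on the vertex set. Then K (dimension 2) consists of the simplices:

  0-simplices (8): A, B, D, E, F, G, J, L
  1-simplices (24): AB, AD, AE, AF, AG, AJ, AL, BD, BF, BL, DE, DF, DG, DJ, DL, EF, EG, EJ, EL, FG, FJ, GJ, GL, JL
  2-simplices (16): ABF, ABL, ADE, ADJ, AEL, AFG, AGJ, BDF, BDL, DEG, DFJ, DGL, EFG, EFJ, EJL, GJL

so the chain groups are C_0 ≅ Z^8, C_1 ≅ Z^24, C_2 ≅ Z^16.

The boundary map ∂_1: C_1 → C_0 maps an edge to its endpoints' difference, ∂[p,q] = q − p. For instance
  ∂DG = G − D.
The resulting 8×24 matrix has rank 7, and its Smith normal form has invariant factors (1,1,1,1,1,1,1).

The boundary map ∂_2: C_2 → C_1 acts by ∂[p,q,r] = [q,r] − [p,r] + [p,q]. For instance
  ∂ABF = BF − AF + AB,
  ∂AEL = EL − AL + AE.
The 24×16 boundary matrix has rank 15 and Smith normal form diag(1,1,1,1,1,1,1,1,1,1,1,1,1,1,1).

From H_k ≅ ker(∂_k) / im(∂_{k+1}) we obtain:

  H_0: rank C_0 − rank ∂_1 = 8 − 7 = 1, and the invariant factors of ∂_1 are all 1, so H_0 = Z.
  H_1: rank ker ∂_1 − rank ∂_2 = (24 − 7) − 15 = 2, and the invariant factors of ∂_2 are all 1, so H_1 = Z^2.
  H_2: rank ker ∂_2 − rank ∂_3 = (16 − 15) − 0 = 1, and there is no ∂_3, so H_2 = Z.

As a check, the Euler characteristic is 8 − 24 + 16 = 0, which agrees with 1 − 2 + 1 = 0.
(K is a triangulation of the torus T^2.)

H_0 ≅ Z,  H_1 ≅ Z^2,  H_2 ≅ Z.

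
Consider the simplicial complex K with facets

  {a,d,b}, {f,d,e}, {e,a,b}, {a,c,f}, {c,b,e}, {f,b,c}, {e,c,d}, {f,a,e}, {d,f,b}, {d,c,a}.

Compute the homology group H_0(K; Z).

H_0 = Z.

Fix the vertex order a < b < c < d < e < f and write every simplex with vertices in increasing order. Then dim K = 2 and the simplices of K are:

  0-simplices (6): a, b, c, d, e, f
  1-simplices (15): ab, ac, ad, ae, af, bc, bd, be, bf, cd, ce, cf, de, df, ef
  2-simplices (10): abd, abe, acd, acf, aef, bce, bcf, bdf, cde, def

giving chain groups C_0 ≅ Z^6, C_1 ≅ Z^15, C_2 ≅ Z^10.

Boundary ∂_1: C_1 → C_0 is given by ∂[p,q] = [q] − [p].
The 6×15 boundary matrix has rank 5 and Smith normal form diag(1,1,1,1,1).

Boundary ∂_2: C_2 → C_1 maps a triangle to the signed sum of its edges. For instance
  ∂cde = de − ce + cd,
  ∂acf = cf − af + ac.
The resulting 15×10 matrix has rank 10, and its Smith normal form has invariant factors (1,1,1,1,1,1,1,1,1,2).

Computing H_k = (kernel of ∂_k) / (image of ∂_{k+1}):

  H_0: rank C_0 − rank ∂_1 = 6 − 5 = 1, and the invariant factors of ∂_1 are all 1, so H_0 ≅ Z.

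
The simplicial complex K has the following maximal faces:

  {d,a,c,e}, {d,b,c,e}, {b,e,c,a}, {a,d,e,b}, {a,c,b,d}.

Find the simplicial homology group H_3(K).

H_3 = Z.

Take the total order a < b < c < d < e on the vertex set. Then K (dimension 3) consists of the simplices:

  0-simplices (5): a, b, c, d, e
  1-simplices (10): ab, ac, ad, ae, bc, bd, be, cd, ce, de
  2-simplices (10): abc, abd, abe, acd, ace, ade, bcd, bce, bde, cde
  3-simplices (5): abcd, abce, abde, acde, bcde

so the chain groups are C_0 ≅ Z^5, C_1 ≅ Z^10, C_2 ≅ Z^10, C_3 ≅ Z^5.

Boundary ∂_1: C_1 → C_0 is given by ∂[p,q] = [q] − [p]. For instance
  ∂ac = c − a.
The 5×10 boundary matrix has rank 4 and Smith normal form diag(1,1,1,1).

∂_2: C_2 → C_1 sends each 2-simplex [p,q,r] to [q,r] − [p,r] + [p,q]. For instance
  ∂acd = cd − ad + ac,
  ∂abe = be − ae + ab.
The resulting 10×10 matrix has rank 6, and its Smith normal form has invariant factors (1,1,1,1,1,1).

∂_3: C_3 → C_2 sends each 3-simplex σ to the alternating sum Σ_i (−1)^i (σ with its i-th vertex removed). For instance
  ∂abce = bce − ace + abe − abc,
  ∂abde = bde − ade + abe − abd.
The resulting 10×5 matrix has rank 4, and its Smith normal form has invariant factors (1,1,1,1).

From H_k ≅ ker(∂_k) / im(∂_{k+1}) we obtain:

  H_3: rank ker ∂_3 − rank ∂_4 = (5 − 4) − 0 = 1, and there is no ∂_4, so H_3 ≅ Z.

(K is a triangulation of the 3-sphere S^3.)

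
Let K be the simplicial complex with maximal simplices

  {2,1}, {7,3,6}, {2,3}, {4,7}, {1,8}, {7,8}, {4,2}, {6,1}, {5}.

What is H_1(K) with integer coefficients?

H_1 = Z^3.

Order the vertices as 1 < 2 < 3 < 4 < 5 < 6 < 7 < 8. Listing each simplex with vertices in this order, K has dimension 2 with simplices:

  0-simplices (8): [1], [2], [3], [4], [5], [6], [7], [8]
  1-simplices (10): [1,2], [1,6], [1,8], [2,3], [2,4], [3,6], [3,7], [4,7], [6,7], [7,8]
  2-simplices (1): [3,6,7]

giving chain groups C_0 ≅ Z^8, C_1 ≅ Z^10, C_2 ≅ Z^1.

Boundary ∂_1: C_1 → C_0 sends each edge [p,q] (with p < q) to q − p.
The 8×10 boundary matrix has rank 6 and Smith normal form diag(1,1,1,1,1,1).

The boundary map ∂_2: C_2 → C_1 sends each 2-simplex [p,q,r] to [q,r] − [p,r] + [p,q]. For instance
  ∂[3,6,7] = [6,7] − [3,7] + [3,6].
The resulting 10×1 matrix has rank 1, and its Smith normal form has invariant factors (1).

Now H_k = ker ∂_k / im ∂_{k+1}, so:

  H_1: rank ker ∂_1 − rank ∂_2 = (10 − 6) − 1 = 3, and the invariant factors of ∂_2 are all 1, so H_1 ≅ Z^3.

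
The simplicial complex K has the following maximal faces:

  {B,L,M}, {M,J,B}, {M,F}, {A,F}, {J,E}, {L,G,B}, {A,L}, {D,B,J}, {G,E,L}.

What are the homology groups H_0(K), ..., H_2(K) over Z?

Take the total order A < B < D < E < F < G < J < L < M on the vertex set. Then K (dimension 2) consists of the simplices:

  0-simplices (9): A, B, D, E, F, G, J, L, M
  1-simplices (15): AF, AL, BD, BG, BJ, BL, BM, DJ, EG, EJ, EL, FM, GL, JM, LM
  2-simplices (5): BDJ, BGL, BJM, BLM, EGL

so the chain groups are C_0 ≅ Z^9, C_1 ≅ Z^15, C_2 ≅ Z^5.

∂_1: C_1 → C_0 maps an edge to its endpoints' difference, ∂[p,q] = q − p. For instance
  ∂DJ = J − D.
This gives a 9×15 integer matrix of rank 8; reducing to Smith normal form yields diagonal entries (1,1,1,1,1,1,1,1).

∂_2: C_2 → C_1 acts by ∂[p,q,r] = [q,r] − [p,r] + [p,q]. For instance
  ∂BGL = GL − BL + BG,
  ∂EGL = GL − EL + EG.
The 15×5 boundary matrix has rank 5 and Smith normal form diag(1,1,1,1,1).

Reading off H_k = ker ∂_k / im ∂_{k+1}:

  H_0: rank C_0 − rank ∂_1 = 9 − 8 = 1, and the invariant factors of ∂_1 are all 1, so H_0 = Z.
  H_1: rank ker ∂_1 − rank ∂_2 = (15 − 8) − 5 = 2, and the invariant factors of ∂_2 are all 1, so H_1 = Z^2.
  H_2: rank ker ∂_2 − rank ∂_3 = (5 − 5) − 0 = 0, and there is no ∂_3, so H_2 = 0.

H_0 ≅ Z,  H_1 ≅ Z^2,  H_2 = 0.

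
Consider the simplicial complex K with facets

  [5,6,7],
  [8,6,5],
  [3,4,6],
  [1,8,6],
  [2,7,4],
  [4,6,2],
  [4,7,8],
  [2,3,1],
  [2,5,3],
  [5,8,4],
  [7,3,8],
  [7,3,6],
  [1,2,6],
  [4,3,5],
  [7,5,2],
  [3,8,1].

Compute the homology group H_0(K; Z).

K has 8 vertices, 24 edges, 16 triangles.
rank ∂_0 = 0, rank ∂_1 = 7 ⇒ b_0 = 8 − 0 − 7 = 1; all invariant factors of ∂_1 are 1 so no torsion. So H_0 ≅ Z.

H_0 = Z.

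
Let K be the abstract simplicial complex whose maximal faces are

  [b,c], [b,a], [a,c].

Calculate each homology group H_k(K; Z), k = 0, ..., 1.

H_0 = Z,  H_1 = Z.

Fix the vertex order a < b < c and write every simplex with vertices in increasing order. Then dim K = 1 and the simplices of K are:

  0-simplices (3): a, b, c
  1-simplices (3): ab, ac, bc

so the chain groups are C_0 ≅ Z^3, C_1 ≅ Z^3.

∂_1: C_1 → C_0 is given by ∂[p,q] = [q] − [p].
As a 3×3 matrix over Z this has rank 2, with invariant factors (1,1).

Computing H_k = (kernel of ∂_k) / (image of ∂_{k+1}):

  H_0: rank C_0 − rank ∂_1 = 3 − 2 = 1, and the invariant factors of ∂_1 are all 1, so H_0 = Z.
  H_1: rank ker ∂_1 − rank ∂_2 = (3 − 2) − 0 = 1, and there is no ∂_2, so H_1 = Z.

(K is a triangulation of the circle S^1.)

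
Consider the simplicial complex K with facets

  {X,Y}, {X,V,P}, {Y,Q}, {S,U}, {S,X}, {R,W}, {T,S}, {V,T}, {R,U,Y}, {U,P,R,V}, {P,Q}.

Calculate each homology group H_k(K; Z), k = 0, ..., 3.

Take the total order P < Q < R < S < T < U < V < W < X < Y on the vertex set. Then K (dimension 3) consists of the simplices:

  0-simplices (10): P, Q, R, S, T, U, V, W, X, Y
  1-simplices (18): PQ, PR, PU, PV, PX, QY, RU, RV, RW, RY, ST, SU, SX, TV, UV, UY, VX, XY
  2-simplices (6): PRU, PRV, PUV, PVX, RUV, RUY
  3-simplices (1): PRUV

Hence C_0 ≅ Z^10, C_1 ≅ Z^18, C_2 ≅ Z^6, C_3 ≅ Z^1.

The boundary map ∂_1: C_1 → C_0 maps an edge to its endpoints' difference, ∂[p,q] = q − p.
The resulting 10×18 matrix has rank 9, and its Smith normal form has invariant factors (1,1,1,1,1,1,1,1,1).

∂_2: C_2 → C_1 sends each 2-simplex [p,q,r] to [q,r] − [p,r] + [p,q]. For instance
  ∂PRV = RV − PV + PR,
  ∂PVX = VX − PX + PV.
The 18×6 boundary matrix has rank 5 and Smith normal form diag(1,1,1,1,1).

∂_3: C_3 → C_2 sends each 3-simplex σ to the alternating sum Σ_i (−1)^i (σ with its i-th vertex removed). For instance
  ∂PRUV = RUV − PUV + PRV − PRU.
This gives a 6×1 integer matrix of rank 1; reducing to Smith normal form yields diagonal entries (1).

Now H_k = ker ∂_k / im ∂_{k+1}, so:

  H_0: rank C_0 − rank ∂_1 = 10 − 9 = 1, and the invariant factors of ∂_1 are all 1, so H_0 = Z.
  H_1: rank ker ∂_1 − rank ∂_2 = (18 − 9) − 5 = 4, and the invariant factors of ∂_2 are all 1, so H_1 = Z^4.
  H_2: rank ker ∂_2 − rank ∂_3 = (6 − 5) − 1 = 0, and the invariant factors of ∂_3 are all 1, so H_2 = 0.
  H_3: rank ker ∂_3 − rank ∂_4 = (1 − 1) − 0 = 0, and there is no ∂_4, so H_3 = 0.

H_0 = Z,  H_1 = Z^4,  H_2 = 0,  H_3 = 0.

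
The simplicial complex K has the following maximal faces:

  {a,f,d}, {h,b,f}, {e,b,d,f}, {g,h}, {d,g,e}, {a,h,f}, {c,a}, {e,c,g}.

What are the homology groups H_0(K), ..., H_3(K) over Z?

H_0 ≅ Z,  H_1 ≅ Z^2,  H_2 = 0,  H_3 = 0.

Take the total order a < b < c < d < e < f < g < h on the vertex set. Then K (dimension 3) consists of the simplices:

  0-simplices (8): a, b, c, d, e, f, g, h
  1-simplices (17): ac, ad, af, ah, bd, be, bf, bh, ce, cg, de, df, dg, ef, eg, fh, gh
  2-simplices (9): adf, afh, bde, bdf, bef, bfh, ceg, def, deg
  3-simplices (1): bdef

so the chain groups are C_0 ≅ Z^8, C_1 ≅ Z^17, C_2 ≅ Z^9, C_3 ≅ Z^1.

∂_1: C_1 → C_0 is given by ∂[p,q] = [q] − [p].
The 8×17 boundary matrix has rank 7 and Smith normal form diag(1,1,1,1,1,1,1).

The boundary map ∂_2: C_2 → C_1 maps a triangle to the signed sum of its edges. For instance
  ∂bef = ef − bf + be,
  ∂bdf = df − bf + bd.
This gives a 17×9 integer matrix of rank 8; reducing to Smith normal form yields diagonal entries (1,1,1,1,1,1,1,1).

Boundary ∂_3: C_3 → C_2 sends each 3-simplex σ to the alternating sum Σ_i (−1)^i (σ with its i-th vertex removed). For instance
  ∂bdef = def − bef + bdf − bde.
As a 9×1 matrix over Z this has rank 1, with invariant factors (1).

Now H_k = ker ∂_k / im ∂_{k+1}, so:

  H_0: rank C_0 − rank ∂_1 = 8 − 7 = 1, and the invariant factors of ∂_1 are all 1, so H_0 = Z.
  H_1: rank ker ∂_1 − rank ∂_2 = (17 − 7) − 8 = 2, and the invariant factors of ∂_2 are all 1, so H_1 = Z^2.
  H_2: rank ker ∂_2 − rank ∂_3 = (9 − 8) − 1 = 0, and the invariant factors of ∂_3 are all 1, so H_2 = 0.
  H_3: rank ker ∂_3 − rank ∂_4 = (1 − 1) − 0 = 0, and there is no ∂_4, so H_3 = 0.

As a check, the Euler characteristic is 8 − 17 + 9 − 1 = -1, which agrees with 1 − 2 + 0 − 0 = -1.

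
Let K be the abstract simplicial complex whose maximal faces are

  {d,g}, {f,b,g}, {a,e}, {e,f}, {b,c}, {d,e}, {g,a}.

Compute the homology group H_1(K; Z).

H_1 = Z^2.

We work with the vertex ordering a < b < c < d < e < f < g. The simplices of K, each written with vertices in increasing order, are:

  0-simplices (7): a, b, c, d, e, f, g
  1-simplices (9): ae, ag, bc, bf, bg, de, dg, ef, fg
  2-simplices (1): bfg

so the chain groups are C_0 ≅ Z^7, C_1 ≅ Z^9, C_2 ≅ Z^1.

The boundary map ∂_1: C_1 → C_0 maps an edge to its endpoints' difference, ∂[p,q] = q − p.
The resulting 7×9 matrix has rank 6, and its Smith normal form has invariant factors (1,1,1,1,1,1).

The boundary map ∂_2: C_2 → C_1 sends each 2-simplex [p,q,r] to [q,r] − [p,r] + [p,q]. For instance
  ∂bfg = fg − bg + bf.
This gives a 9×1 integer matrix of rank 1; reducing to Smith normal form yields diagonal entries (1).

From H_k ≅ ker(∂_k) / im(∂_{k+1}) we obtain:

  H_1: rank ker ∂_1 − rank ∂_2 = (9 − 6) − 1 = 2, and the invariant factors of ∂_2 are all 1, so H_1 = Z^2.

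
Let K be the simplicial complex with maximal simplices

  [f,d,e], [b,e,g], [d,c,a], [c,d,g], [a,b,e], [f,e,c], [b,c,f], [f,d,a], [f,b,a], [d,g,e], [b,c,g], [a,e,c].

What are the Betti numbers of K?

b_0 = 1, b_1 = 0, b_2 = 0.

Take the total order a < b < c < d < e < f < g on the vertex set. Then K (dimension 2) consists of the simplices:

  0-simplices (7): a, b, c, d, e, f, g
  1-simplices (18): ab, ac, ad, ae, af, bc, be, bf, bg, cd, ce, cf, cg, de, df, dg, ef, eg
  2-simplices (12): abe, abf, acd, ace, adf, bcf, bcg, beg, cdg, cef, def, deg

giving chain groups C_0 ≅ Z^7, C_1 ≅ Z^18, C_2 ≅ Z^12.

Boundary ∂_1: C_1 → C_0 sends each edge [p,q] (with p < q) to q − p. For instance
  ∂bc = c − b.
As a 7×18 matrix over Z this has rank 6, with invariant factors (1,1,1,1,1,1).

∂_2: C_2 → C_1 sends each 2-simplex [p,q,r] to [q,r] − [p,r] + [p,q]. For instance
  ∂def = ef − df + de,
  ∂beg = eg − bg + be.
The resulting 18×12 matrix has rank 12, and its Smith normal form has invariant factors (1,1,1,1,1,1,1,1,1,1,1,2).

From H_k ≅ ker(∂_k) / im(∂_{k+1}) we obtain:

  H_0: rank C_0 − rank ∂_1 = 7 − 6 = 1, and the invariant factors of ∂_1 are all 1, so H_0 = Z.
  H_1: rank ker ∂_1 − rank ∂_2 = (18 − 6) − 12 = 0, and ∂_2 has invariant factor 2 > 1, so H_1 = Z/2Z.
  H_2: rank ker ∂_2 − rank ∂_3 = (12 − 12) − 0 = 0, and there is no ∂_3, so H_2 = 0.

(K is a triangulation of the real projective plane RP^2.)

Hence the Betti numbers are b_0 = 1, b_1 = 0, b_2 = 0.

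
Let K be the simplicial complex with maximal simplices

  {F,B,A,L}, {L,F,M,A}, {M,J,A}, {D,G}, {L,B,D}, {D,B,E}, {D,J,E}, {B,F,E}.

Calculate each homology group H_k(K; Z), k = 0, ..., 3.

H_0 = Z,  H_1 = Z,  H_2 = 0,  H_3 = 0.

Order the vertices as A < B < D < E < F < G < J < L < M. Listing each simplex with vertices in this order, K has dimension 3 with simplices:

  0-simplices (9): A, B, D, E, F, G, J, L, M
  1-simplices (19): AB, AF, AJ, AL, AM, BD, BE, BF, BL, DE, DG, DJ, DL, EF, EJ, FL, FM, JM, LM
  2-simplices (12): ABF, ABL, AFL, AFM, AJM, ALM, BDE, BDL, BEF, BFL, DEJ, FLM
  3-simplices (2): ABFL, AFLM

Hence C_0 ≅ Z^9, C_1 ≅ Z^19, C_2 ≅ Z^12, C_3 ≅ Z^2.

Boundary ∂_1: C_1 → C_0 sends each edge [p,q] (with p < q) to q − p.
This gives a 9×19 integer matrix of rank 8; reducing to Smith normal form yields diagonal entries (1,1,1,1,1,1,1,1).

The boundary map ∂_2: C_2 → C_1 sends each 2-simplex [p,q,r] to [q,r] − [p,r] + [p,q]. For instance
  ∂AFL = FL − AL + AF,
  ∂BDE = DE − BE + BD.
The 19×12 boundary matrix has rank 10 and Smith normal form diag(1,1,1,1,1,1,1,1,1,1).

Boundary ∂_3: C_3 → C_2 sends each 3-simplex σ to the alternating sum Σ_i (−1)^i (σ with its i-th vertex removed). For instance
  ∂ABFL = BFL − AFL + ABL − ABF,
  ∂AFLM = FLM − ALM + AFM − AFL.
The 12×2 boundary matrix has rank 2 and Smith normal form diag(1,1).

From H_k ≅ ker(∂_k) / im(∂_{k+1}) we obtain:

  H_0: rank C_0 − rank ∂_1 = 9 − 8 = 1, and the invariant factors of ∂_1 are all 1, so H_0 = Z.
  H_1: rank ker ∂_1 − rank ∂_2 = (19 − 8) − 10 = 1, and the invariant factors of ∂_2 are all 1, so H_1 = Z.
  H_2: rank ker ∂_2 − rank ∂_3 = (12 − 10) − 2 = 0, and the invariant factors of ∂_3 are all 1, so H_2 = 0.
  H_3: rank ker ∂_3 − rank ∂_4 = (2 − 2) − 0 = 0, and there is no ∂_4, so H_3 = 0.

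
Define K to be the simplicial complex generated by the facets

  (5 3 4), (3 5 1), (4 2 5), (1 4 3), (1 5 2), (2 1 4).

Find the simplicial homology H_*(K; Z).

H_0 ≅ Z,  H_1 = 0,  H_2 ≅ Z.

K has 5 vertices, 9 edges, 6 triangles.
rank ∂_0 = 0, rank ∂_1 = 4 ⇒ b_0 = 5 − 0 − 4 = 1; all invariant factors of ∂_1 are 1 so no torsion. So H_0 = Z.
rank ∂_1 = 4, rank ∂_2 = 5 ⇒ b_1 = 9 − 4 − 5 = 0; all invariant factors of ∂_2 are 1 so no torsion. So H_1 = 0.
rank ∂_2 = 5, rank ∂_3 = 0 ⇒ b_2 = 6 − 5 − 0 = 1. So H_2 = Z.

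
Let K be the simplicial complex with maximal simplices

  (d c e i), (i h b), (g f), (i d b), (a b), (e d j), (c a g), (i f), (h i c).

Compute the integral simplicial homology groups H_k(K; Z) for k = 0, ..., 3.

Fix the vertex order a < b < c < d < e < f < g < h < i < j and write every simplex with vertices in increasing order. Then dim K = 3 and the simplices of K are:

  0-simplices (10): a, b, c, d, e, f, g, h, i, j
  1-simplices (19): ab, ac, ag, bd, bh, bi, cd, ce, cg, ch, ci, de, di, dj, ei, ej, fg, fi, hi
  2-simplices (9): acg, bdi, bhi, cde, cdi, cei, chi, dei, dej
  3-simplices (1): cdei

giving chain groups C_0 ≅ Z^10, C_1 ≅ Z^19, C_2 ≅ Z^9, C_3 ≅ Z^1.

The boundary map ∂_1: C_1 → C_0 is given by ∂[p,q] = [q] − [p]. For instance
  ∂bh = h − b.
The resulting 10×19 matrix has rank 9, and its Smith normal form has invariant factors (1,1,1,1,1,1,1,1,1).

Boundary ∂_2: C_2 → C_1 maps a triangle to the signed sum of its edges. For instance
  ∂dej = ej − dj + de,
  ∂acg = cg − ag + ac.
As a 19×9 matrix over Z this has rank 8, with invariant factors (1,1,1,1,1,1,1,1).

∂_3: C_3 → C_2 sends each 3-simplex σ to the alternating sum Σ_i (−1)^i (σ with its i-th vertex removed). For instance
  ∂cdei = dei − cei + cdi − cde.
The resulting 9×1 matrix has rank 1, and its Smith normal form has invariant factors (1).

Reading off H_k = ker ∂_k / im ∂_{k+1}:

  H_0: rank C_0 − rank ∂_1 = 10 − 9 = 1, and the invariant factors of ∂_1 are all 1, so H_0 = Z.
  H_1: rank ker ∂_1 − rank ∂_2 = (19 − 9) − 8 = 2, and the invariant factors of ∂_2 are all 1, so H_1 = Z^2.
  H_2: rank ker ∂_2 − rank ∂_3 = (9 − 8) − 1 = 0, and the invariant factors of ∂_3 are all 1, so H_2 = 0.
  H_3: rank ker ∂_3 − rank ∂_4 = (1 − 1) − 0 = 0, and there is no ∂_4, so H_3 = 0.

As a check, the Euler characteristic is 10 − 19 + 9 − 1 = -1, which agrees with 1 − 2 + 0 − 0 = -1.

H_0 = Z,  H_1 = Z^2,  H_2 = 0,  H_3 = 0.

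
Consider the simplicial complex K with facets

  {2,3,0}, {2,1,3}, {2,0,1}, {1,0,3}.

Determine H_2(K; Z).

Fix the vertex order 0 < 1 < 2 < 3 and write every simplex with vertices in increasing order. Then dim K = 2 and the simplices of K are:

  0-simplices (4): [0], [1], [2], [3]
  1-simplices (6): [0,1], [0,2], [0,3], [1,2], [1,3], [2,3]
  2-simplices (4): [0,1,2], [0,1,3], [0,2,3], [1,2,3]

so the chain groups are C_0 ≅ Z^4, C_1 ≅ Z^6, C_2 ≅ Z^4.

∂_1: C_1 → C_0 sends each edge [p,q] (with p < q) to q − p. For instance
  ∂[0,2] = [2] − [0].
The 4×6 boundary matrix has rank 3 and Smith normal form diag(1,1,1).

Boundary ∂_2: C_2 → C_1 acts by ∂[p,q,r] = [q,r] − [p,r] + [p,q]. For instance
  ∂[0,2,3] = [2,3] − [0,3] + [0,2],
  ∂[0,1,2] = [1,2] − [0,2] + [0,1].
The 6×4 boundary matrix has rank 3 and Smith normal form diag(1,1,1).

Now H_k = ker ∂_k / im ∂_{k+1}, so:

  H_2: rank ker ∂_2 − rank ∂_3 = (4 − 3) − 0 = 1, and there is no ∂_3, so H_2 = Z.

(K is a triangulation of the 2-sphere S^2.)

H_2 = Z.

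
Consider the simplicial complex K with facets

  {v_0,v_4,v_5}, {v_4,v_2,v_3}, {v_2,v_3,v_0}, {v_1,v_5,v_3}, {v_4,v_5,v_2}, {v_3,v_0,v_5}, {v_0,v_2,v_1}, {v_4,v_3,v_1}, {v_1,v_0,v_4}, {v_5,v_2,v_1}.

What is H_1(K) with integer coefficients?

H_1 = Z/2Z.

K has 6 vertices, 15 edges, 10 triangles.
rank ∂_1 = 5, rank ∂_2 = 10 ⇒ b_1 = 15 − 5 − 10 = 0; ∂_2 has invariant factor(s) [2] giving torsion. So H_1 ≅ Z/2Z.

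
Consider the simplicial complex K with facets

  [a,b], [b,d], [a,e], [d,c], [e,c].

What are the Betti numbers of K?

b_0 = 1, b_1 = 1.

Take the total order a < b < c < d < e on the vertex set. Then K (dimension 1) consists of the simplices:

  0-simplices (5): a, b, c, d, e
  1-simplices (5): ab, ae, bd, cd, ce

so the chain groups are C_0 ≅ Z^5, C_1 ≅ Z^5.

The boundary map ∂_1: C_1 → C_0 maps an edge to its endpoints' difference, ∂[p,q] = q − p.
The 5×5 boundary matrix has rank 4 and Smith normal form diag(1,1,1,1).

Reading off H_k = ker ∂_k / im ∂_{k+1}:

  H_0: rank C_0 − rank ∂_1 = 5 − 4 = 1, and the invariant factors of ∂_1 are all 1, so H_0 ≅ Z.
  H_1: rank ker ∂_1 − rank ∂_2 = (5 − 4) − 0 = 1, and there is no ∂_2, so H_1 ≅ Z.

As a check, the Euler characteristic is 5 − 5 = 0, which agrees with 1 − 1 = 0.

Hence the Betti numbers are b_0 = 1, b_1 = 1.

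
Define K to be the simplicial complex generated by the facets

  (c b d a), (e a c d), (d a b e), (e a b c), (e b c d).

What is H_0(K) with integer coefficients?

Fix the vertex order a < b < c < d < e and write every simplex with vertices in increasing order. Then dim K = 3 and the simplices of K are:

  0-simplices (5): a, b, c, d, e
  1-simplices (10): ab, ac, ad, ae, bc, bd, be, cd, ce, de
  2-simplices (10): abc, abd, abe, acd, ace, ade, bcd, bce, bde, cde
  3-simplices (5): abcd, abce, abde, acde, bcde

Hence C_0 ≅ Z^5, C_1 ≅ Z^10, C_2 ≅ Z^10, C_3 ≅ Z^5.

The boundary map ∂_1: C_1 → C_0 maps an edge to its endpoints' difference, ∂[p,q] = q − p.
This gives a 5×10 integer matrix of rank 4; reducing to Smith normal form yields diagonal entries (1,1,1,1).

The boundary map ∂_2: C_2 → C_1 maps a triangle to the signed sum of its edges. For instance
  ∂cde = de − ce + cd,
  ∂bde = de − be + bd.
This gives a 10×10 integer matrix of rank 6; reducing to Smith normal form yields diagonal entries (1,1,1,1,1,1).

The boundary map ∂_3: C_3 → C_2 sends each 3-simplex σ to the alternating sum Σ_i (−1)^i (σ with its i-th vertex removed). For instance
  ∂bcde = cde − bde + bce − bcd,
  ∂acde = cde − ade + ace − acd.
This gives a 10×5 integer matrix of rank 4; reducing to Smith normal form yields diagonal entries (1,1,1,1).

Computing H_k = (kernel of ∂_k) / (image of ∂_{k+1}):

  H_0: rank C_0 − rank ∂_1 = 5 − 4 = 1, and the invariant factors of ∂_1 are all 1, so H_0 ≅ Z.

(K is a triangulation of the 3-sphere S^3.)

H_0 ≅ Z.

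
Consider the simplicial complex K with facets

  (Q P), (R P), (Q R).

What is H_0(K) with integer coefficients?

H_0 = Z.

K has 3 vertices, 3 edges.
rank ∂_0 = 0, rank ∂_1 = 2 ⇒ b_0 = 3 − 0 − 2 = 1; all invariant factors of ∂_1 are 1 so no torsion. So H_0 = Z.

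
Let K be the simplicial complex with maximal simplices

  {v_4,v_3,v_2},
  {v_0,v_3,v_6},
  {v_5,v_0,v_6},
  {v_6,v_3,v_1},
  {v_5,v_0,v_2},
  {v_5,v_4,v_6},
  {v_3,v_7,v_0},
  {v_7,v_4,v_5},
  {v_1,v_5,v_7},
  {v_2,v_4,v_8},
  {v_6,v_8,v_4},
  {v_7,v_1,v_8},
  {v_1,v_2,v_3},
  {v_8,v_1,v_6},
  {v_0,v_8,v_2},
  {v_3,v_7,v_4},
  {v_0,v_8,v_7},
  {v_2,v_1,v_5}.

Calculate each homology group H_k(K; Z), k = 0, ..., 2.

H_0 = Z,  H_1 = Z^2,  H_2 = Z.

Take the total order v_0 < v_1 < v_2 < v_3 < v_4 < v_5 < v_6 < v_7 < v_8 on the vertex set. Then K (dimension 2) consists of the simplices:

  0-simplices (9): [v_0], [v_1], [v_2], [v_3], [v_4], [v_5], [v_6], [v_7], [v_8]
  1-simplices (27): (27 of them)
  2-simplices (18): (18 of them)

Hence C_0 ≅ Z^9, C_1 ≅ Z^27, C_2 ≅ Z^18.

The boundary map ∂_1: C_1 → C_0 maps an edge to its endpoints' difference, ∂[p,q] = q − p. For instance
  ∂[v_0,v_8] = [v_8] − [v_0].
The 9×27 boundary matrix has rank 8 and Smith normal form diag(1,1,1,1,1,1,1,1).

∂_2: C_2 → C_1 maps a triangle to the signed sum of its edges. For instance
  ∂[v_1,v_3,v_6] = [v_3,v_6] − [v_1,v_6] + [v_1,v_3],
  ∂[v_2,v_3,v_4] = [v_3,v_4] − [v_2,v_4] + [v_2,v_3].
This gives a 27×18 integer matrix of rank 17; reducing to Smith normal form yields diagonal entries (1,1,1,1,1,1,1,1,1,1,1,1,1,1,1,1,1).

From H_k ≅ ker(∂_k) / im(∂_{k+1}) we obtain:

  H_0: rank C_0 − rank ∂_1 = 9 − 8 = 1, and the invariant factors of ∂_1 are all 1, so H_0 ≅ Z.
  H_1: rank ker ∂_1 − rank ∂_2 = (27 − 8) − 17 = 2, and the invariant factors of ∂_2 are all 1, so H_1 ≅ Z^2.
  H_2: rank ker ∂_2 − rank ∂_3 = (18 − 17) − 0 = 1, and there is no ∂_3, so H_2 ≅ Z.

(K is a triangulation of the torus T^2.)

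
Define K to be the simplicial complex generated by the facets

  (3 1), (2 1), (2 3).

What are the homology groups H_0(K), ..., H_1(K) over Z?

H_0 ≅ Z,  H_1 ≅ Z.

Order the vertices as 1 < 2 < 3. Listing each simplex with vertices in this order, K has dimension 1 with simplices:

  0-simplices (3): [1], [2], [3]
  1-simplices (3): [1,2], [1,3], [2,3]

Hence C_0 ≅ Z^3, C_1 ≅ Z^3.

The boundary map ∂_1: C_1 → C_0 sends each edge [p,q] (with p < q) to q − p. For instance
  ∂[1,2] = [2] − [1].
As a 3×3 matrix over Z this has rank 2, with invariant factors (1,1).

Reading off H_k = ker ∂_k / im ∂_{k+1}:

  H_0: rank C_0 − rank ∂_1 = 3 − 2 = 1, and the invariant factors of ∂_1 are all 1, so H_0 ≅ Z.
  H_1: rank ker ∂_1 − rank ∂_2 = (3 − 2) − 0 = 1, and there is no ∂_2, so H_1 ≅ Z.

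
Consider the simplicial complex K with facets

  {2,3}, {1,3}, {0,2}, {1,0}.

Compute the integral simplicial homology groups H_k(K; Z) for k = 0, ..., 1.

H_0 ≅ Z,  H_1 ≅ Z.

We work with the vertex ordering 0 < 1 < 2 < 3. The simplices of K, each written with vertices in increasing order, are:

  0-simplices (4): [0], [1], [2], [3]
  1-simplices (4): [0,1], [0,2], [1,3], [2,3]

giving chain groups C_0 ≅ Z^4, C_1 ≅ Z^4.

∂_1: C_1 → C_0 is given by ∂[p,q] = [q] − [p]. For instance
  ∂[0,1] = [1] − [0].
The resulting 4×4 matrix has rank 3, and its Smith normal form has invariant factors (1,1,1).

Reading off H_k = ker ∂_k / im ∂_{k+1}:

  H_0: rank C_0 − rank ∂_1 = 4 − 3 = 1, and the invariant factors of ∂_1 are all 1, so H_0 = Z.
  H_1: rank ker ∂_1 − rank ∂_2 = (4 − 3) − 0 = 1, and there is no ∂_2, so H_1 = Z.

As a check, the Euler characteristic is 4 − 4 = 0, which agrees with 1 − 1 = 0.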